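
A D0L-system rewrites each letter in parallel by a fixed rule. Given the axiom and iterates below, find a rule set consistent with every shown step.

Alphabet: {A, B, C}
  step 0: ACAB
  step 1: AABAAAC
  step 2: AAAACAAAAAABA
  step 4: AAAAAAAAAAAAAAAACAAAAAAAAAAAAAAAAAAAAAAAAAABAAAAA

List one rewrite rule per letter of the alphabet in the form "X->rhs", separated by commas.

  step 1 ⇒ step 2: AABAAAC ⇒ AA·AA·C·AA·AA·AA·BA
    A ↦ AA
    B ↦ C
    C ↦ BA

A->AA, B->C, C->BA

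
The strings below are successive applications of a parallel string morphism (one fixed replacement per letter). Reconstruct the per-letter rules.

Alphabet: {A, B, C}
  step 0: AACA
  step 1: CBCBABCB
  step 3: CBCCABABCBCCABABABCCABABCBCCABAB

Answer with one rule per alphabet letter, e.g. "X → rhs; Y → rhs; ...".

  step 0 ⇒ step 1: AACA ⇒ CB·CB·AB·CB
    A ↦ CB
    C ↦ AB
    B ↦ CC  (constrained at step 1)

A->CB, B->CC, C->AB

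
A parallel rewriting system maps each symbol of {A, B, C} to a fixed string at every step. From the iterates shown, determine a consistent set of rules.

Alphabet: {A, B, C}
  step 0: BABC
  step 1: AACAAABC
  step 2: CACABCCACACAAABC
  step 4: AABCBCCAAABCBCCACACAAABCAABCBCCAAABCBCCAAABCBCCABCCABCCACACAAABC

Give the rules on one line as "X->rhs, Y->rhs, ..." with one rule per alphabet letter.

  step 1 ⇒ step 2: AACAAABC ⇒ CA·CA·BC·CA·CA·CA·AA·BC
    A ↦ CA
    B ↦ AA
    C ↦ BC

A->CA, B->AA, C->BC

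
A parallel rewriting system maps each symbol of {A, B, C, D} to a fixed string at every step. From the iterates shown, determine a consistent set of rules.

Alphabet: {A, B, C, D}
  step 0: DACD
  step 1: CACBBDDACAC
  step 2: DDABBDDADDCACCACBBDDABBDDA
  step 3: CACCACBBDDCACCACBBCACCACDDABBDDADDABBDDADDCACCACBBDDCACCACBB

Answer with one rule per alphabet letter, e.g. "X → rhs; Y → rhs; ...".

  step 2 ⇒ step 3: DDABBDDADDCACCACBBDDABBDDA ⇒ CAC·CAC·BB·D·D·CAC·CAC·BB·CAC·CAC·DDA·BB·DDA·DDA·BB·DDA·D·D·CAC·CAC·BB·D·D·CAC·CAC·BB
    A ↦ BB
    B ↦ D
    C ↦ DDA
    D ↦ CAC

A->BB, B->D, C->DDA, D->CAC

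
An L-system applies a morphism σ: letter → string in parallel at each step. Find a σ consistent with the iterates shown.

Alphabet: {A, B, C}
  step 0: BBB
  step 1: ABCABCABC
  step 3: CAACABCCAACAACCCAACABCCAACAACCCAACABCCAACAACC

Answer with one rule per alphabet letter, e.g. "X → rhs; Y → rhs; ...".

A->C, B->ABC, C->CAA

  step 0 ⇒ step 1: BBB ⇒ ABC·ABC·ABC
    B ↦ ABC
    A ↦ C  (constrained at step 1)
    C ↦ CAA  (constrained at step 1)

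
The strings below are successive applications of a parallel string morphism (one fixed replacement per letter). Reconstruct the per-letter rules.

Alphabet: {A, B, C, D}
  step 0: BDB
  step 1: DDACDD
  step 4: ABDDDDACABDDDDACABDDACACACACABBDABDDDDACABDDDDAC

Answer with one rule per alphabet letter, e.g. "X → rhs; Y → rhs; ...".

  step 0 ⇒ step 1: BDB ⇒ DD·AC·DD
    B ↦ DD
    D ↦ AC
    A ↦ AB  (constrained at step 1)
    C ↦ BD  (constrained at step 1)

A->AB, B->DD, C->BD, D->AC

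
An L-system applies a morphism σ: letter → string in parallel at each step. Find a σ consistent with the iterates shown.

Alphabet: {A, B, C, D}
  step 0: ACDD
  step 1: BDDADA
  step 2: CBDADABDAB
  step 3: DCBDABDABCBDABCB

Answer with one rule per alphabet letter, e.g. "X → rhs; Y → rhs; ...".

  step 2 ⇒ step 3: CBDADABDAB ⇒ D·CB·DA·B·DA·B·CB·DA·B·CB
    A ↦ B
    B ↦ CB
    C ↦ D
    D ↦ DA

A->B, B->CB, C->D, D->DA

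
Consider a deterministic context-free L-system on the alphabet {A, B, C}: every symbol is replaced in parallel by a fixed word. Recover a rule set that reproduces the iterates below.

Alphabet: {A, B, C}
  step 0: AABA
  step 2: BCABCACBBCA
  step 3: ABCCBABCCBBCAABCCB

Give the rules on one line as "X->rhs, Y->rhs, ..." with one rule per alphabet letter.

  step 2 ⇒ step 3: BCABCACBBCA ⇒ A·BC·CB·A·BC·CB·BC·A·A·BC·CB
    A ↦ CB
    B ↦ A
    C ↦ BC

A->CB, B->A, C->BC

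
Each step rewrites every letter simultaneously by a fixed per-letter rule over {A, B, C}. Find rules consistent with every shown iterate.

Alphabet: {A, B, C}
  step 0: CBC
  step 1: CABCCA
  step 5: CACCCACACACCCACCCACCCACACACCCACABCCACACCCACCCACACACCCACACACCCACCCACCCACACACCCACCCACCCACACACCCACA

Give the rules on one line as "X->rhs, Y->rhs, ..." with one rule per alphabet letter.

  step 0 ⇒ step 1: CBC ⇒ CA·BC·CA
    B ↦ BC
    C ↦ CA
    A ↦ CC  (constrained at step 1)

A->CC, B->BC, C->CA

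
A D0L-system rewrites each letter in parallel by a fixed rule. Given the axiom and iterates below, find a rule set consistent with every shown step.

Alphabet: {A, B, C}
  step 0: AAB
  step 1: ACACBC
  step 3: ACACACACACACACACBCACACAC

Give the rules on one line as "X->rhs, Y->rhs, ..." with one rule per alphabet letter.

  step 0 ⇒ step 1: AAB ⇒ AC·AC·BC
    A ↦ AC
    B ↦ BC
    C ↦ AC  (constrained at step 1)

A->AC, B->BC, C->AC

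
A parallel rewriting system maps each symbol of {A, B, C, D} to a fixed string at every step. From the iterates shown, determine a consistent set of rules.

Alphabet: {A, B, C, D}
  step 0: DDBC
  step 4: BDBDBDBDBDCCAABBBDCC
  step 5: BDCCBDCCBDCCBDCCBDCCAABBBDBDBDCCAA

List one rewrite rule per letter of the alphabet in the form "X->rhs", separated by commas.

A->B, B->BD, C->A, D->CC

  step 4 ⇒ step 5: BDBDBDBDBDCCAABBBDCC ⇒ BD·CC·BD·CC·BD·CC·BD·CC·BD·CC·A·A·B·B·BD·BD·BD·CC·A·A
    A ↦ B
    B ↦ BD
    C ↦ A
    D ↦ CC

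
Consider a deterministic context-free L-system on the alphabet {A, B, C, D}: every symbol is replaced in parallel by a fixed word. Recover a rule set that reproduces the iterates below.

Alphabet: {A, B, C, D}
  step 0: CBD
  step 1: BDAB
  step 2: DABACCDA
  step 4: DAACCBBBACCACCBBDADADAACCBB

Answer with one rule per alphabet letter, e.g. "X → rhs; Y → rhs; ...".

A->ACC, B->DA, C->B, D->B

  step 1 ⇒ step 2: BDAB ⇒ DA·B·ACC·DA
    A ↦ ACC
    B ↦ DA
    D ↦ B
  step 0 ⇒ step 1: CBD ⇒ B·DA·B
    C ↦ B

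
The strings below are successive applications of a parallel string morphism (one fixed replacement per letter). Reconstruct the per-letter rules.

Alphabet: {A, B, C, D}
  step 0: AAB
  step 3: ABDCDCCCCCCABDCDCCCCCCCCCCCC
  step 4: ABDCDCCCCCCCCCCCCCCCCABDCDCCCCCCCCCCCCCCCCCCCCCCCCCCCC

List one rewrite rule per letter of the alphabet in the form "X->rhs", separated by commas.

  step 3 ⇒ step 4: ABDCDCCCCCCABDCDCCCCCCCCCCCC ⇒ ABD·CD·C·CC·C·CC·CC·CC·CC·CC·CC·ABD·CD·C·CC·C·CC·CC·CC·CC·CC·CC·CC·CC·CC·CC·CC·CC
    A ↦ ABD
    B ↦ CD
    C ↦ CC
    D ↦ C

A->ABD, B->CD, C->CC, D->C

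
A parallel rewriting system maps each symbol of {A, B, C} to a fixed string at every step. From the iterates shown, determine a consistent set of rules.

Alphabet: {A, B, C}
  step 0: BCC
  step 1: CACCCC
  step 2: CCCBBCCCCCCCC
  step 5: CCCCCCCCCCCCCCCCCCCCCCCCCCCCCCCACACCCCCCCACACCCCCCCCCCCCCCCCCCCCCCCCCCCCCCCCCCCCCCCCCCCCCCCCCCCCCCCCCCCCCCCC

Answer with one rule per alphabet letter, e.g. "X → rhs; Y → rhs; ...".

A->CBB, B->CA, C->CC

  step 1 ⇒ step 2: CACCCC ⇒ CC·CBB·CC·CC·CC·CC
    A ↦ CBB
    C ↦ CC
  step 0 ⇒ step 1: BCC ⇒ CA·CC·CC
    B ↦ CA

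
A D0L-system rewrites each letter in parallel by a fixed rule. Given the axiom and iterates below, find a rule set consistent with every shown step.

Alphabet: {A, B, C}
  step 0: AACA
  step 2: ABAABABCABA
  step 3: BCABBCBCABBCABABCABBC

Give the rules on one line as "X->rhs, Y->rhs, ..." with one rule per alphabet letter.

A->BC, B->AB, C->A

  step 2 ⇒ step 3: ABAABABCABA ⇒ BC·AB·BC·BC·AB·BC·AB·A·BC·AB·BC
    A ↦ BC
    B ↦ AB
    C ↦ A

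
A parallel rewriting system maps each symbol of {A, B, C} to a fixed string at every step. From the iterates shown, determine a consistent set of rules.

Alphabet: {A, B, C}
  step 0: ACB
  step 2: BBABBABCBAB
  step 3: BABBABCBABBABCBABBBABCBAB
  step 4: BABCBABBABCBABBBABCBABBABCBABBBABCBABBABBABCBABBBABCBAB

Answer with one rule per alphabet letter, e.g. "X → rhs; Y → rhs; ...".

A->C, B->BAB, C->B

  step 3 ⇒ step 4: BABBABCBABBABCBABBBABCBAB ⇒ BAB·C·BAB·BAB·C·BAB·B·BAB·C·BAB·BAB·C·BAB·B·BAB·C·BAB·BAB·BAB·C·BAB·B·BAB·C·BAB
    A ↦ C
    B ↦ BAB
    C ↦ B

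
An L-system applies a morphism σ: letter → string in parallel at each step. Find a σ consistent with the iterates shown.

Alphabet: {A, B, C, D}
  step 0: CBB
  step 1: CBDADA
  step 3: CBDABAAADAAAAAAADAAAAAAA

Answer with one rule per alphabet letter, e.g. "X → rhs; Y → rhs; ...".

A->AA, B->DA, C->CB, D->BA

  step 0 ⇒ step 1: CBB ⇒ CB·DA·DA
    B ↦ DA
    C ↦ CB
    A ↦ AA  (constrained at step 1)
    D ↦ BA  (constrained at step 1)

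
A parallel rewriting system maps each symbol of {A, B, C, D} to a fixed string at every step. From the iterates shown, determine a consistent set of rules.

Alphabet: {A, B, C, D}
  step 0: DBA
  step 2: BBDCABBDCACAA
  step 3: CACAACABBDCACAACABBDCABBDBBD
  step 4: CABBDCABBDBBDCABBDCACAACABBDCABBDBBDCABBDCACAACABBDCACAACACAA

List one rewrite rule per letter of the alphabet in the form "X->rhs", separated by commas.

  step 3 ⇒ step 4: CACAACABBDCACAACABBDCABBDBBD ⇒ CA·BBD·CA·BBD·BBD·CA·BBD·CA·CA·A·CA·BBD·CA·BBD·BBD·CA·BBD·CA·CA·A·CA·BBD·CA·CA·A·CA·CA·A
    A ↦ BBD
    B ↦ CA
    C ↦ CA
    D ↦ A

A->BBD, B->CA, C->CA, D->A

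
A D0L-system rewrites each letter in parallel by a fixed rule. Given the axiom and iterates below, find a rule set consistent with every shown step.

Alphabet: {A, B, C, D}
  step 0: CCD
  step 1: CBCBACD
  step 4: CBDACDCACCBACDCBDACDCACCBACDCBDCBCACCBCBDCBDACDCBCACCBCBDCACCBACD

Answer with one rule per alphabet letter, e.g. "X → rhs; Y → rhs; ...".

A->CAC, B->D, C->CB, D->ACD

  step 0 ⇒ step 1: CCD ⇒ CB·CB·ACD
    C ↦ CB
    D ↦ ACD
    A ↦ CAC  (constrained at step 1)
    B ↦ D  (constrained at step 1)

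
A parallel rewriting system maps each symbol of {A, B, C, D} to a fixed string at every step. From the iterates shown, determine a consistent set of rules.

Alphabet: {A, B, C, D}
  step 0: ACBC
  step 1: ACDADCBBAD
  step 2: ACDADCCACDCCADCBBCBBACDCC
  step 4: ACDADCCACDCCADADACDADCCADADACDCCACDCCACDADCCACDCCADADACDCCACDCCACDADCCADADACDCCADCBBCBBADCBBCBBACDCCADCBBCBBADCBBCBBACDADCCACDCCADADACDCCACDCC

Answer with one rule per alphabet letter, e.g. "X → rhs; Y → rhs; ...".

  step 1 ⇒ step 2: ACDADCBBAD ⇒ ACD·AD·CC·ACD·CC·AD·CBB·CBB·ACD·CC
    A ↦ ACD
    B ↦ CBB
    C ↦ AD
    D ↦ CC

A->ACD, B->CBB, C->AD, D->CC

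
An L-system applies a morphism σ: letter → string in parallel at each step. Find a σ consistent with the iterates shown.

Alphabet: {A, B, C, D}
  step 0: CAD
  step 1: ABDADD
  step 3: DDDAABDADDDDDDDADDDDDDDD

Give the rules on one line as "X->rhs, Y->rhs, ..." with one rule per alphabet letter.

  step 0 ⇒ step 1: CAD ⇒ AB·DA·DD
    A ↦ DA
    C ↦ AB
    D ↦ DD
    B ↦ CA  (constrained at step 1)

A->DA, B->CA, C->AB, D->DD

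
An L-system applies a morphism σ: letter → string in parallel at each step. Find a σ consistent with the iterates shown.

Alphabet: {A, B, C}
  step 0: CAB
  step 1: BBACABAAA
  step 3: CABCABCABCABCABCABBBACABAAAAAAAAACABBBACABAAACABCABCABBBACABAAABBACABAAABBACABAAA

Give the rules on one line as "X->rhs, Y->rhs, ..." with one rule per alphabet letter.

  step 0 ⇒ step 1: CAB ⇒ BBA·CAB·AAA
    A ↦ CAB
    B ↦ AAA
    C ↦ BBA

A->CAB, B->AAA, C->BBA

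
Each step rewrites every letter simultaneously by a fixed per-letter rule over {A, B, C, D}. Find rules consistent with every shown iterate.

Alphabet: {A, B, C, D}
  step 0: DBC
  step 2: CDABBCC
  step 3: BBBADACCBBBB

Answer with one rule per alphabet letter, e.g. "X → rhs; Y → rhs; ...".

A->DA, B->C, C->BB, D->BA

  step 2 ⇒ step 3: CDABBCC ⇒ BB·BA·DA·C·C·BB·BB
    A ↦ DA
    B ↦ C
    C ↦ BB
    D ↦ BA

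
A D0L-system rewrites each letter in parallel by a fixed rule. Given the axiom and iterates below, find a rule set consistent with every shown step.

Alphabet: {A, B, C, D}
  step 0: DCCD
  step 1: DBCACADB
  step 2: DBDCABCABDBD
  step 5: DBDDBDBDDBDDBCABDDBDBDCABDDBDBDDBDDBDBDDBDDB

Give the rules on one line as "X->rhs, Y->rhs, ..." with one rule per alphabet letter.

  step 1 ⇒ step 2: DBCACADB ⇒ DB·D·CA·B·CA·B·DB·D
    A ↦ B
    B ↦ D
    C ↦ CA
    D ↦ DB

A->B, B->D, C->CA, D->DB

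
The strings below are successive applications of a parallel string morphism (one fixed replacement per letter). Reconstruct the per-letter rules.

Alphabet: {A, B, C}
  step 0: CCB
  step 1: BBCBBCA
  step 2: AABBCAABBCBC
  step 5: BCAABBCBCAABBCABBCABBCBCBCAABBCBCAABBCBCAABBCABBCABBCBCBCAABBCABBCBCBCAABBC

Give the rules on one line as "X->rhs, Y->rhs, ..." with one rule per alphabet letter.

A->BC, B->A, C->BBC

  step 1 ⇒ step 2: BBCBBCA ⇒ A·A·BBC·A·A·BBC·BC
    A ↦ BC
    B ↦ A
    C ↦ BBC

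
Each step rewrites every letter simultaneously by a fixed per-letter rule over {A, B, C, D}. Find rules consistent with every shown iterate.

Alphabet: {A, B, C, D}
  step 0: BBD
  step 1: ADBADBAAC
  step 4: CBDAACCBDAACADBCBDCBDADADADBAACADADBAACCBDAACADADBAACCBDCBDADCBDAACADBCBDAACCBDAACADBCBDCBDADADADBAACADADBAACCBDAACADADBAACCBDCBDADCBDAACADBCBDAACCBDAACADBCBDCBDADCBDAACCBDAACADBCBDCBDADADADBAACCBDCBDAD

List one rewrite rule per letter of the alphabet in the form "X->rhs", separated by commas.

A->CBD, B->ADB, C->AD, D->AAC

  step 0 ⇒ step 1: BBD ⇒ ADB·ADB·AAC
    B ↦ ADB
    D ↦ AAC
    A ↦ CBD  (constrained at step 1)
    C ↦ AD  (constrained at step 1)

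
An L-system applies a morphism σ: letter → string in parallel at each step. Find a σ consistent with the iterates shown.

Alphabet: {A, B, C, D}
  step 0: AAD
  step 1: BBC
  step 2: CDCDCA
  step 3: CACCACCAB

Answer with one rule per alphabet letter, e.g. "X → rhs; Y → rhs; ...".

A->B, B->CD, C->CA, D->C

  step 2 ⇒ step 3: CDCDCA ⇒ CA·C·CA·C·CA·B
    A ↦ B
    C ↦ CA
    D ↦ C
  step 1 ⇒ step 2: BBC ⇒ CD·CD·CA
    B ↦ CD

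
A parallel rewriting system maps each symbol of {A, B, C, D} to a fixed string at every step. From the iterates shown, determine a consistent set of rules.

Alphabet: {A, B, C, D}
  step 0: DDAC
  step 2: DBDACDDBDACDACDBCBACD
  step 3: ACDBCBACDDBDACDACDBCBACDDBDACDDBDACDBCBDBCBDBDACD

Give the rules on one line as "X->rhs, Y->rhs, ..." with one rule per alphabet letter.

A->DB, B->BCB, C->D, D->ACD

  step 2 ⇒ step 3: DBDACDDBDACDACDBCBACD ⇒ ACD·BCB·ACD·DB·D·ACD·ACD·BCB·ACD·DB·D·ACD·DB·D·ACD·BCB·D·BCB·DB·D·ACD
    A ↦ DB
    B ↦ BCB
    C ↦ D
    D ↦ ACD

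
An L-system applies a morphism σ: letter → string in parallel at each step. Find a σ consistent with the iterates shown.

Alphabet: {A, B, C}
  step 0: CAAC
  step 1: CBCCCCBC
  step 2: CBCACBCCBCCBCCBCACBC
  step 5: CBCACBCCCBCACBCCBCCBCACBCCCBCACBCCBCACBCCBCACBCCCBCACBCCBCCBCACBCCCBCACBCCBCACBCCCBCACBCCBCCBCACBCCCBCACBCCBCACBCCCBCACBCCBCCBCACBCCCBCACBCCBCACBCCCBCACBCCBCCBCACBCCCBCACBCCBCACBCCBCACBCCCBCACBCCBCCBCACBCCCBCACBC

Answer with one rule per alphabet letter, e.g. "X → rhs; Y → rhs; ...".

  step 1 ⇒ step 2: CBCCCCBC ⇒ CBC·A·CBC·CBC·CBC·CBC·A·CBC
    B ↦ A
    C ↦ CBC
  step 0 ⇒ step 1: CAAC ⇒ CBC·C·C·CBC
    A ↦ C

A->C, B->A, C->CBC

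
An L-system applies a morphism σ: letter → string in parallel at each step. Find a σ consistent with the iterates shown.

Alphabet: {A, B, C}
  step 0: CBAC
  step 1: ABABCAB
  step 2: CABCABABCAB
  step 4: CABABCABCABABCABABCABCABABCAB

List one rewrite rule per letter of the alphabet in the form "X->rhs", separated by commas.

A->C, B->AB, C->AB

  step 1 ⇒ step 2: ABABCAB ⇒ C·AB·C·AB·AB·C·AB
    A ↦ C
    B ↦ AB
    C ↦ AB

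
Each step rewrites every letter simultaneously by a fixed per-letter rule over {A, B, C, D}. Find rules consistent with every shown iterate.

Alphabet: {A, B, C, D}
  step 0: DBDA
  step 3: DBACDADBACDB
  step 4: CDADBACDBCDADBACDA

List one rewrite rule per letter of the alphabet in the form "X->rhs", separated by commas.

A->DB, B->DA, C->A, D->C

  step 3 ⇒ step 4: DBACDADBACDB ⇒ C·DA·DB·A·C·DB·C·DA·DB·A·C·DA
    A ↦ DB
    B ↦ DA
    C ↦ A
    D ↦ C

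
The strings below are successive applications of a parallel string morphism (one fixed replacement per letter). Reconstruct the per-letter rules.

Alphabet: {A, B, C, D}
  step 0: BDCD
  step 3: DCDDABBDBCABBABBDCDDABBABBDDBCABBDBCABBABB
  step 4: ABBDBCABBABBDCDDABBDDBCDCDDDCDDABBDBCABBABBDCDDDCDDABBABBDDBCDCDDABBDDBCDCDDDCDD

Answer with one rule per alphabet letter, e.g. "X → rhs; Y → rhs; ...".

  step 3 ⇒ step 4: DCDDABBDBCABBABBDCDDABBABBDDBCABBDBCABBABB ⇒ ABB·DBC·ABB·ABB·DC·D·D·ABB·D·DBC·DC·D·D·DC·D·D·ABB·DBC·ABB·ABB·DC·D·D·DC·D·D·ABB·ABB·D·DBC·DC·D·D·ABB·D·DBC·DC·D·D·DC·D·D
    A ↦ DC
    B ↦ D
    C ↦ DBC
    D ↦ ABB

A->DC, B->D, C->DBC, D->ABB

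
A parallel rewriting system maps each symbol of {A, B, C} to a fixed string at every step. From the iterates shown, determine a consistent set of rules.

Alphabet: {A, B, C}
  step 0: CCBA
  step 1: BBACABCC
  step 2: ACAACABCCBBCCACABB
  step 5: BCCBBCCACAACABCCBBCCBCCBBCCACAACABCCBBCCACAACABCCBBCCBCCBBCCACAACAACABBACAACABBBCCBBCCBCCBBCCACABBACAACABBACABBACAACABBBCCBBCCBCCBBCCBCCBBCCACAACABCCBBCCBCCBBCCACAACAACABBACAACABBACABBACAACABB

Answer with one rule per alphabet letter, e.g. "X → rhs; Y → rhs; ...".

  step 1 ⇒ step 2: BBACABCC ⇒ ACA·ACA·BCC·B·BCC·ACA·B·B
    A ↦ BCC
    B ↦ ACA
    C ↦ B

A->BCC, B->ACA, C->B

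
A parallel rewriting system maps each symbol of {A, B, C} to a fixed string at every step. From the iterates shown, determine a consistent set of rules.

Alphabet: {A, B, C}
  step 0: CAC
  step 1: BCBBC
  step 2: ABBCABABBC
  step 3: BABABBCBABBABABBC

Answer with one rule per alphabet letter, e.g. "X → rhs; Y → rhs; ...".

A->B, B->AB, C->BC

  step 2 ⇒ step 3: ABBCABABBC ⇒ B·AB·AB·BC·B·AB·B·AB·AB·BC
    A ↦ B
    B ↦ AB
    C ↦ BC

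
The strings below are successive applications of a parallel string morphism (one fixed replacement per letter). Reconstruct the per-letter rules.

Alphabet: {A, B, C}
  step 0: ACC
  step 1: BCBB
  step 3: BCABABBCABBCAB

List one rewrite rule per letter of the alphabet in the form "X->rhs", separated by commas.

  step 0 ⇒ step 1: ACC ⇒ BC·B·B
    A ↦ BC
    C ↦ B
    B ↦ AB  (constrained at step 1)

A->BC, B->AB, C->B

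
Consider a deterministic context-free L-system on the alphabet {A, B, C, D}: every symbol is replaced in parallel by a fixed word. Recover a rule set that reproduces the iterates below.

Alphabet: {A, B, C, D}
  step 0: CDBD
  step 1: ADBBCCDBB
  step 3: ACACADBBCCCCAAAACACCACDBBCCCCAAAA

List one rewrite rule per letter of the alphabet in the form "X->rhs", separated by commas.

A->CAC, B->CC, C->A, D->DBB

  step 0 ⇒ step 1: CDBD ⇒ A·DBB·CC·DBB
    B ↦ CC
    C ↦ A
    D ↦ DBB
    A ↦ CAC  (constrained at step 1)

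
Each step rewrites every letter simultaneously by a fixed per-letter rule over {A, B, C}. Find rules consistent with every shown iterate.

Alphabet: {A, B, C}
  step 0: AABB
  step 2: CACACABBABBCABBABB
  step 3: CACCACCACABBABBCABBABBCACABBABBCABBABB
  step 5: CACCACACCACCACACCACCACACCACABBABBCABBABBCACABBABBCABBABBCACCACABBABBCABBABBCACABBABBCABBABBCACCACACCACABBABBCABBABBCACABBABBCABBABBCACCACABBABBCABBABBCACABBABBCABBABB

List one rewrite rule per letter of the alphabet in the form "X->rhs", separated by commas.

A->C, B->ABB, C->CA

  step 2 ⇒ step 3: CACACABBABBCABBABB ⇒ CA·C·CA·C·CA·C·ABB·ABB·C·ABB·ABB·CA·C·ABB·ABB·C·ABB·ABB
    A ↦ C
    B ↦ ABB
    C ↦ CA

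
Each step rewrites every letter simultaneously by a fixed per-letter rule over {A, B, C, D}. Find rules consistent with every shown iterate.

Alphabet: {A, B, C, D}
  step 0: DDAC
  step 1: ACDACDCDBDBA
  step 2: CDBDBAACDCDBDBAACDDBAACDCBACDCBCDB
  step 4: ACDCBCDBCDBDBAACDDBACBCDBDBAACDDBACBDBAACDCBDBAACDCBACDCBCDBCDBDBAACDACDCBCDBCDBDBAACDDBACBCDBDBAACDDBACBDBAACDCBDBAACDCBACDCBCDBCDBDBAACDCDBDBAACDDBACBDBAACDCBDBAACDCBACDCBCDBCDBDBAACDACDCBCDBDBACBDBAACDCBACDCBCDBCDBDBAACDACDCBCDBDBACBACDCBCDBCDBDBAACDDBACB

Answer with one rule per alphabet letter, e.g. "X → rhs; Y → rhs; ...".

  step 1 ⇒ step 2: ACDACDCDBDBA ⇒ CDB·DBA·ACD·CDB·DBA·ACD·DBA·ACD·CB·ACD·CB·CDB
    A ↦ CDB
    B ↦ CB
    C ↦ DBA
    D ↦ ACD

A->CDB, B->CB, C->DBA, D->ACD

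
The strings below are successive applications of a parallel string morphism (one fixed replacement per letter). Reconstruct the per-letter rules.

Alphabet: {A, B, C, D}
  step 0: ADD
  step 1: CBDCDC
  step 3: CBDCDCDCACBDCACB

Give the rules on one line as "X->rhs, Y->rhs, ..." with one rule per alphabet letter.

  step 0 ⇒ step 1: ADD ⇒ CB·DC·DC
    A ↦ CB
    D ↦ DC
    B ↦ DD  (constrained at step 1)
    C ↦ A  (constrained at step 1)

A->CB, B->DD, C->A, D->DC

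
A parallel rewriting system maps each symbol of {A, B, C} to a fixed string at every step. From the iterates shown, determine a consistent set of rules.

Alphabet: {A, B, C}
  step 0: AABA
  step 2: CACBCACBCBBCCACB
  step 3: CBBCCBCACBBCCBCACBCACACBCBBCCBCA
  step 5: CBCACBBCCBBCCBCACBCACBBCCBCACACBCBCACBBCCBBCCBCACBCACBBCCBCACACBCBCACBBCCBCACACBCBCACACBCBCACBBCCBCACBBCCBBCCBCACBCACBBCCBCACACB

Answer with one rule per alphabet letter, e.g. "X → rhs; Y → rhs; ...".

A->BC, B->CA, C->CB

  step 2 ⇒ step 3: CACBCACBCBBCCACB ⇒ CB·BC·CB·CA·CB·BC·CB·CA·CB·CA·CA·CB·CB·BC·CB·CA
    A ↦ BC
    B ↦ CA
    C ↦ CB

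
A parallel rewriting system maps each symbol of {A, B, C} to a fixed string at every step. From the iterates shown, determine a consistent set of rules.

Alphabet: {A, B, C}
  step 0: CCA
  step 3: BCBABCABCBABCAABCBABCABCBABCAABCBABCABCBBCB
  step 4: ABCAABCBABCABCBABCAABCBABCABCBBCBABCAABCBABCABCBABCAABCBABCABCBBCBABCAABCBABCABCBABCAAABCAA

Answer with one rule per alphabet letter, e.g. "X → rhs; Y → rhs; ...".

A->BCB, B->A, C->BCA

  step 3 ⇒ step 4: BCBABCABCBABCAABCBABCABCBABCAABCBABCABCBBCB ⇒ A·BCA·A·BCB·A·BCA·BCB·A·BCA·A·BCB·A·BCA·BCB·BCB·A·BCA·A·BCB·A·BCA·BCB·A·BCA·A·BCB·A·BCA·BCB·BCB·A·BCA·A·BCB·A·BCA·BCB·A·BCA·A·A·BCA·A
    A ↦ BCB
    B ↦ A
    C ↦ BCA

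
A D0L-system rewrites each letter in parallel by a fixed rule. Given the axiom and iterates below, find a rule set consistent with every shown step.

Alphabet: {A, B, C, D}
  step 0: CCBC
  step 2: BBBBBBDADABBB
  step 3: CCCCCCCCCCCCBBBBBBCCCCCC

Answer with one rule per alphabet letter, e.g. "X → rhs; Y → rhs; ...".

A->B, B->CC, C->DA, D->BB

  step 2 ⇒ step 3: BBBBBBDADABBB ⇒ CC·CC·CC·CC·CC·CC·BB·B·BB·B·CC·CC·CC
    A ↦ B
    B ↦ CC
    D ↦ BB
    C ↦ DA  (constrained at step 0)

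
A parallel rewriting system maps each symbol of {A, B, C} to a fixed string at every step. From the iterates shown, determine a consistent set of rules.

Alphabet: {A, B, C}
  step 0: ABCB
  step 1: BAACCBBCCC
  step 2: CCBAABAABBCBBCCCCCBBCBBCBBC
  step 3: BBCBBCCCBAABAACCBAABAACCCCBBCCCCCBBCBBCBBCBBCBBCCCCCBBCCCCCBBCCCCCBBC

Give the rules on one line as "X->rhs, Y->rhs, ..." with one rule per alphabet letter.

  step 2 ⇒ step 3: CCBAABAABBCBBCCCCCBBCBBCBBC ⇒ BBC·BBC·CC·BAA·BAA·CC·BAA·BAA·CC·CC·BBC·CC·CC·BBC·BBC·BBC·BBC·BBC·CC·CC·BBC·CC·CC·BBC·CC·CC·BBC
    A ↦ BAA
    B ↦ CC
    C ↦ BBC

A->BAA, B->CC, C->BBC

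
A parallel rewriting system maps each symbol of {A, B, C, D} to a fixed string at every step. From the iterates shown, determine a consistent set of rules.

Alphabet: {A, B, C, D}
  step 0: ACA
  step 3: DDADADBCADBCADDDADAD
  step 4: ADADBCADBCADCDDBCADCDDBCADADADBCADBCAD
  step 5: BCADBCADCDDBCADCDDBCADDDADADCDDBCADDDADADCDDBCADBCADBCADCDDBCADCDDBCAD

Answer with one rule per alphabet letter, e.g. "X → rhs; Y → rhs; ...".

A->BC, B->C, C->DD, D->AD

  step 4 ⇒ step 5: ADADBCADBCADCDDBCADCDDBCADADADBCADBCAD ⇒ BC·AD·BC·AD·C·DD·BC·AD·C·DD·BC·AD·DD·AD·AD·C·DD·BC·AD·DD·AD·AD·C·DD·BC·AD·BC·AD·BC·AD·C·DD·BC·AD·C·DD·BC·AD
    A ↦ BC
    B ↦ C
    C ↦ DD
    D ↦ AD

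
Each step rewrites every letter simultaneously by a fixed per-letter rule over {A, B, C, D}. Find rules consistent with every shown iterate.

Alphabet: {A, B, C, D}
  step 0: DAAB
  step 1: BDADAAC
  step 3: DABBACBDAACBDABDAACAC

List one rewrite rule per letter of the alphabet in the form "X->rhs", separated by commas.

  step 0 ⇒ step 1: DAAB ⇒ B·DA·DA·AC
    A ↦ DA
    B ↦ AC
    D ↦ B
    C ↦ BB  (constrained at step 1)

A->DA, B->AC, C->BB, D->B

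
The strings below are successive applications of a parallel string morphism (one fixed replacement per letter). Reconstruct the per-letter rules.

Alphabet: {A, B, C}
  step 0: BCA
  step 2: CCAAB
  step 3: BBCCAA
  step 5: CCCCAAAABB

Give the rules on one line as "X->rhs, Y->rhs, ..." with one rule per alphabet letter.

A->C, B->AA, C->B

  step 2 ⇒ step 3: CCAAB ⇒ B·B·C·C·AA
    A ↦ C
    B ↦ AA
    C ↦ B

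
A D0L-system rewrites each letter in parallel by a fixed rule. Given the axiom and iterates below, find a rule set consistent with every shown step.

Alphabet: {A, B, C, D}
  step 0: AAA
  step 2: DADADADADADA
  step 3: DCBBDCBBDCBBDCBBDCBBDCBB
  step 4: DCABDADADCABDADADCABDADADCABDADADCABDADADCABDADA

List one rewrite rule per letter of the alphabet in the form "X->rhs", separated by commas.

  step 3 ⇒ step 4: DCBBDCBBDCBBDCBBDCBBDCBB ⇒ DC·AB·DA·DA·DC·AB·DA·DA·DC·AB·DA·DA·DC·AB·DA·DA·DC·AB·DA·DA·DC·AB·DA·DA
    B ↦ DA
    C ↦ AB
    D ↦ DC
  step 2 ⇒ step 3: DADADADADADA ⇒ DC·BB·DC·BB·DC·BB·DC·BB·DC·BB·DC·BB
    A ↦ BB

A->BB, B->DA, C->AB, D->DC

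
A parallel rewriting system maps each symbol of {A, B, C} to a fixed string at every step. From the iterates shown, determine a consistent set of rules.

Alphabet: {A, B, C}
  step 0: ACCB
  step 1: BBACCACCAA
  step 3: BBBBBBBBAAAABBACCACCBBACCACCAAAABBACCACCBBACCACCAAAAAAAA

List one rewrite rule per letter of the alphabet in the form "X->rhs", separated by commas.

A->BB, B->AA, C->ACC

  step 0 ⇒ step 1: ACCB ⇒ BB·ACC·ACC·AA
    A ↦ BB
    B ↦ AA
    C ↦ ACC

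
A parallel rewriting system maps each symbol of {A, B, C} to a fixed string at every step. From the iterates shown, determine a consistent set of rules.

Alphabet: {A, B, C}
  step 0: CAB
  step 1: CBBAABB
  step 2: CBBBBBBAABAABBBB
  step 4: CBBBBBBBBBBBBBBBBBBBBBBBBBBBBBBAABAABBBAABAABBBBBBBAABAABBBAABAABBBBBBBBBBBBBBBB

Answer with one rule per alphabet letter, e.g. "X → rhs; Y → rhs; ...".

  step 1 ⇒ step 2: CBBAABB ⇒ CB·BB·BB·BAA·BAA·BB·BB
    A ↦ BAA
    B ↦ BB
    C ↦ CB

A->BAA, B->BB, C->CB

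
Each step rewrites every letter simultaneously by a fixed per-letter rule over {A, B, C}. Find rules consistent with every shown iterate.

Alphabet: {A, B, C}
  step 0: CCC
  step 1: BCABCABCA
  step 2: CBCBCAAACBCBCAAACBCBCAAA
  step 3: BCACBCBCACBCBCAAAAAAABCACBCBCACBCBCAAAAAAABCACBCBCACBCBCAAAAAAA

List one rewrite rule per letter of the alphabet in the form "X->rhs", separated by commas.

A->AA, B->CBC, C->BCA

  step 2 ⇒ step 3: CBCBCAAACBCBCAAACBCBCAAA ⇒ BCA·CBC·BCA·CBC·BCA·AA·AA·AA·BCA·CBC·BCA·CBC·BCA·AA·AA·AA·BCA·CBC·BCA·CBC·BCA·AA·AA·AA
    A ↦ AA
    B ↦ CBC
    C ↦ BCA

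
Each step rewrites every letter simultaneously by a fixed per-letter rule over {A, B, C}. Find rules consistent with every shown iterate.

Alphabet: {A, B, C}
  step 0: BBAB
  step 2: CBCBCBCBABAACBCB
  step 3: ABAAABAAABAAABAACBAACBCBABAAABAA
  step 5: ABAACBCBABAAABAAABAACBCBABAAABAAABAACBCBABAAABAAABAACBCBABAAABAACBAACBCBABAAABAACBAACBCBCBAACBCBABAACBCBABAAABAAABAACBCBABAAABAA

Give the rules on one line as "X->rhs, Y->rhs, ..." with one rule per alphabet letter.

  step 2 ⇒ step 3: CBCBCBCBABAACBCB ⇒ AB·AA·AB·AA·AB·AA·AB·AA·CB·AA·CB·CB·AB·AA·AB·AA
    A ↦ CB
    B ↦ AA
    C ↦ AB

A->CB, B->AA, C->AB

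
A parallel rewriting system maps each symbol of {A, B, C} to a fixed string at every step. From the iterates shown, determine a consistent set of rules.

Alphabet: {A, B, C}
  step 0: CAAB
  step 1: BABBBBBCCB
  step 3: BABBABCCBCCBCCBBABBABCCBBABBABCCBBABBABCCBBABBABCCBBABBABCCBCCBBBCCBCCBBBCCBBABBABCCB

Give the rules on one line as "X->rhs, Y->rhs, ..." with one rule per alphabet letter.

  step 0 ⇒ step 1: CAAB ⇒ BAB·BB·BB·CCB
    A ↦ BB
    B ↦ CCB
    C ↦ BAB

A->BB, B->CCB, C->BAB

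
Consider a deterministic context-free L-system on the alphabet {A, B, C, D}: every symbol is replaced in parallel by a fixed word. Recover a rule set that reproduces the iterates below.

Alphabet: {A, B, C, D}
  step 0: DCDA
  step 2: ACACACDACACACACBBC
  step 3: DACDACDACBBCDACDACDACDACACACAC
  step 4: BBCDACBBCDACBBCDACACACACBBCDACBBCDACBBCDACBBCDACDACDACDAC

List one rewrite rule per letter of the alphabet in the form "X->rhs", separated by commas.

A->D, B->AC, C->AC, D->BBC

  step 3 ⇒ step 4: DACDACDACBBCDACDACDACDACACACAC ⇒ BBC·D·AC·BBC·D·AC·BBC·D·AC·AC·AC·AC·BBC·D·AC·BBC·D·AC·BBC·D·AC·BBC·D·AC·D·AC·D·AC·D·AC
    A ↦ D
    B ↦ AC
    C ↦ AC
    D ↦ BBC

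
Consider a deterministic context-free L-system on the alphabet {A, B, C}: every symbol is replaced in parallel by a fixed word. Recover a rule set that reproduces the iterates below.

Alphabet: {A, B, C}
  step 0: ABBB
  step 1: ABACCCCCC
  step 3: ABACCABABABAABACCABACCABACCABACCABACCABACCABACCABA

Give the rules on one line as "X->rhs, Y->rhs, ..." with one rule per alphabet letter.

A->ABA, B->CC, C->BA

  step 0 ⇒ step 1: ABBB ⇒ ABA·CC·CC·CC
    A ↦ ABA
    B ↦ CC
    C ↦ BA  (constrained at step 1)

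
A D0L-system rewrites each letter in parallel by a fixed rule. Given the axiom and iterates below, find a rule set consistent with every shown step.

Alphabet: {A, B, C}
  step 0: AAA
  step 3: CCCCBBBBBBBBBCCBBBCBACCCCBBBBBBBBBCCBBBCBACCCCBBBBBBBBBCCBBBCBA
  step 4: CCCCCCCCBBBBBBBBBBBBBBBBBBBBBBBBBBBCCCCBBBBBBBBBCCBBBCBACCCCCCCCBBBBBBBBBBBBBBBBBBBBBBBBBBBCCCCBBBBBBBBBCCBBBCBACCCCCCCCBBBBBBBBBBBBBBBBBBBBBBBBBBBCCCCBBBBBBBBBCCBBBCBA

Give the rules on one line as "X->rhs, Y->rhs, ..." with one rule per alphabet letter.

A->CBA, B->BBB, C->CC

  step 3 ⇒ step 4: CCCCBBBBBBBBBCCBBBCBACCCCBBBBBBBBBCCBBBCBACCCCBBBBBBBBBCCBBBCBA ⇒ CC·CC·CC·CC·BBB·BBB·BBB·BBB·BBB·BBB·BBB·BBB·BBB·CC·CC·BBB·BBB·BBB·CC·BBB·CBA·CC·CC·CC·CC·BBB·BBB·BBB·BBB·BBB·BBB·BBB·BBB·BBB·CC·CC·BBB·BBB·BBB·CC·BBB·CBA·CC·CC·CC·CC·BBB·BBB·BBB·BBB·BBB·BBB·BBB·BBB·BBB·CC·CC·BBB·BBB·BBB·CC·BBB·CBA
    A ↦ CBA
    B ↦ BBB
    C ↦ CC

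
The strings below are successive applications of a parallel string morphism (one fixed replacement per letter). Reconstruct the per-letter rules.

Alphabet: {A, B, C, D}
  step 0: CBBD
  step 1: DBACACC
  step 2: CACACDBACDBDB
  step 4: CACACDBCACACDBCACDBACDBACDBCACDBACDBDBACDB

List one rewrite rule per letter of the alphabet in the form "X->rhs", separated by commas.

A->AC, B->AC, C->DB, D->C

  step 1 ⇒ step 2: DBACACC ⇒ C·AC·AC·DB·AC·DB·DB
    A ↦ AC
    B ↦ AC
    C ↦ DB
    D ↦ C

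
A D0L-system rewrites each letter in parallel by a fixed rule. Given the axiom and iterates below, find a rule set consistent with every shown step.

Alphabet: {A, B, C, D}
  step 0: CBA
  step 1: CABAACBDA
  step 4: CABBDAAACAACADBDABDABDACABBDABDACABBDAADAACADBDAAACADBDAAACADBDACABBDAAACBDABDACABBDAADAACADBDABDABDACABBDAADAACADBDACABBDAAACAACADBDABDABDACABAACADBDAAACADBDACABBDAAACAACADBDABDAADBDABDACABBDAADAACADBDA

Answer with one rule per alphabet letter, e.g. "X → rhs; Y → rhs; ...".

  step 0 ⇒ step 1: CBA ⇒ CAB·AAC·BDA
    A ↦ BDA
    B ↦ AAC
    C ↦ CAB
    D ↦ AD  (constrained at step 1)

A->BDA, B->AAC, C->CAB, D->AD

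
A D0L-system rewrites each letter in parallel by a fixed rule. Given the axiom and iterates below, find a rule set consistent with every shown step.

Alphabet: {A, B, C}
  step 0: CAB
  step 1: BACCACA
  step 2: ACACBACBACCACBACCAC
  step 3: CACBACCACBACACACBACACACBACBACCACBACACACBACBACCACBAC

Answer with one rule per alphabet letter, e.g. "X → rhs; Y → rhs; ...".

A->CAC, B->A, C->BAC

  step 2 ⇒ step 3: ACACBACBACCACBACCAC ⇒ CAC·BAC·CAC·BAC·A·CAC·BAC·A·CAC·BAC·BAC·CAC·BAC·A·CAC·BAC·BAC·CAC·BAC
    A ↦ CAC
    B ↦ A
    C ↦ BAC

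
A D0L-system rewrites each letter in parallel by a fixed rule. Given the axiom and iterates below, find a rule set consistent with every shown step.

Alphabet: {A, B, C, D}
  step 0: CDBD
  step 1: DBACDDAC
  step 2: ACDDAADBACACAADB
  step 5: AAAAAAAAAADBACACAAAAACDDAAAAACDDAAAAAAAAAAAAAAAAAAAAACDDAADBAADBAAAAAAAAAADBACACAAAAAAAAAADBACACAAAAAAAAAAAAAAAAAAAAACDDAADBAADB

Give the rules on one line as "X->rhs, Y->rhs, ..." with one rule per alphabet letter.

A->AA, B->DD, C->DB, D->AC

  step 1 ⇒ step 2: DBACDDAC ⇒ AC·DD·AA·DB·AC·AC·AA·DB
    A ↦ AA
    B ↦ DD
    C ↦ DB
    D ↦ AC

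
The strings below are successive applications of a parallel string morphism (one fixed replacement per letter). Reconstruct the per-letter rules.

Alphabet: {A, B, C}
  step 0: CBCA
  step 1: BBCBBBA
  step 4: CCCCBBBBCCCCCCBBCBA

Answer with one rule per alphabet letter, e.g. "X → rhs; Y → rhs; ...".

  step 0 ⇒ step 1: CBCA ⇒ BB·C·BB·BA
    A ↦ BA
    B ↦ C
    C ↦ BB

A->BA, B->C, C->BB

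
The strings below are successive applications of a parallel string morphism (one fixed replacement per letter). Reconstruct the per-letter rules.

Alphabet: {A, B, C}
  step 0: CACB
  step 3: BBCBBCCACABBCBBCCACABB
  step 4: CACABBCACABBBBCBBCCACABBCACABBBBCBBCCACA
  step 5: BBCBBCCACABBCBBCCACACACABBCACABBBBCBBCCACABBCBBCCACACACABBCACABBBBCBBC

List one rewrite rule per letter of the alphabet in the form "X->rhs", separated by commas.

  step 4 ⇒ step 5: CACABBCACABBBBCBBCCACABBCACABBBBCBBCCACA ⇒ BB·C·BB·C·CA·CA·BB·C·BB·C·CA·CA·CA·CA·BB·CA·CA·BB·BB·C·BB·C·CA·CA·BB·C·BB·C·CA·CA·CA·CA·BB·CA·CA·BB·BB·C·BB·C
    A ↦ C
    B ↦ CA
    C ↦ BB

A->C, B->CA, C->BB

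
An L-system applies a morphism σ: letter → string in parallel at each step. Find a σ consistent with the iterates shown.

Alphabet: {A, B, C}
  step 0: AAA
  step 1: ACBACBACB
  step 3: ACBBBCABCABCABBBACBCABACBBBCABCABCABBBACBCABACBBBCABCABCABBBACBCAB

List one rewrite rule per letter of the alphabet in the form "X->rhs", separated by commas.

A->ACB, B->CAB, C->BB

  step 0 ⇒ step 1: AAA ⇒ ACB·ACB·ACB
    A ↦ ACB
    B ↦ CAB  (constrained at step 1)
    C ↦ BB  (constrained at step 1)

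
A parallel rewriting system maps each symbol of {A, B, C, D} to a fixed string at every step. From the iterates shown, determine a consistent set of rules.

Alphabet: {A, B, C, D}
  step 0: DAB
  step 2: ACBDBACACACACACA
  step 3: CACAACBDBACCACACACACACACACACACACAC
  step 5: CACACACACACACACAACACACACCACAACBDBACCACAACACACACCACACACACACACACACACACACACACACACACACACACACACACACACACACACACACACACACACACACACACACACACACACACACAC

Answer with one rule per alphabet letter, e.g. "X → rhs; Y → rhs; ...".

A->CAC, B->AC, C->A, D->BDB

  step 2 ⇒ step 3: ACBDBACACACACACA ⇒ CAC·A·AC·BDB·AC·CAC·A·CAC·A·CAC·A·CAC·A·CAC·A·CAC
    A ↦ CAC
    B ↦ AC
    C ↦ A
    D ↦ BDB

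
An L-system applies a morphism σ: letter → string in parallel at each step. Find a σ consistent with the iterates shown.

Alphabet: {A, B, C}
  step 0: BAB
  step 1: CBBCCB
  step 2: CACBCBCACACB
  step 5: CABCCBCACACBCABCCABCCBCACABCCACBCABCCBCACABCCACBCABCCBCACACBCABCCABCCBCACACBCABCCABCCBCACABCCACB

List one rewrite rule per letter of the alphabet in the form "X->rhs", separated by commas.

A->BC, B->CB, C->CA

  step 1 ⇒ step 2: CBBCCB ⇒ CA·CB·CB·CA·CA·CB
    B ↦ CB
    C ↦ CA
  step 0 ⇒ step 1: BAB ⇒ CB·BC·CB
    A ↦ BC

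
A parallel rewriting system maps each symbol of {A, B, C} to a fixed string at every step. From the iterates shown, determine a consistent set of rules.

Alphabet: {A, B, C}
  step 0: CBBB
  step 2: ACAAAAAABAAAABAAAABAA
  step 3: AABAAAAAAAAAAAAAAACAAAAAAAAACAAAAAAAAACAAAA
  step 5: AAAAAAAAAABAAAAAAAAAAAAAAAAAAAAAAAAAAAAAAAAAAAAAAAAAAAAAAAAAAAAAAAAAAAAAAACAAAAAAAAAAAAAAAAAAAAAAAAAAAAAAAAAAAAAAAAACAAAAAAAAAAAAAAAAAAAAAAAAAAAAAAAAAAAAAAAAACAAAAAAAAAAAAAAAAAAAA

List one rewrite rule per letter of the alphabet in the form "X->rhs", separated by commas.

A->AA, B->AC, C->BAA

  step 2 ⇒ step 3: ACAAAAAABAAAABAAAABAA ⇒ AA·BAA·AA·AA·AA·AA·AA·AA·AC·AA·AA·AA·AA·AC·AA·AA·AA·AA·AC·AA·AA
    A ↦ AA
    B ↦ AC
    C ↦ BAA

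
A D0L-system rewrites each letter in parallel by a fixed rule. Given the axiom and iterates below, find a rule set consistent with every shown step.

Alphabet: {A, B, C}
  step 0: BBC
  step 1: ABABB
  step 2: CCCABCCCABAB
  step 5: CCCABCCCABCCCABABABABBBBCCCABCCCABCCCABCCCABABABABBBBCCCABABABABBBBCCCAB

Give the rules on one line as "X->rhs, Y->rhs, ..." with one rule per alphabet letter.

  step 1 ⇒ step 2: ABABB ⇒ CCC·AB·CCC·AB·AB
    A ↦ CCC
    B ↦ AB
  step 0 ⇒ step 1: BBC ⇒ AB·AB·B
    C ↦ B

A->CCC, B->AB, C->B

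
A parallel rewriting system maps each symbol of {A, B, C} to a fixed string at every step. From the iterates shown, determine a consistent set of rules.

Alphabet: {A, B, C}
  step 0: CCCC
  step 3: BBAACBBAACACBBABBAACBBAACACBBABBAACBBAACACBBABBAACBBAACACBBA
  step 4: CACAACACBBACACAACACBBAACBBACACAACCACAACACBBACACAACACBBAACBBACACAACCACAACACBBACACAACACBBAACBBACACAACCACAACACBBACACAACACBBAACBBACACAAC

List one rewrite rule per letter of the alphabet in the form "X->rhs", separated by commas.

A->AC, B->CA, C->BBA

  step 3 ⇒ step 4: BBAACBBAACACBBABBAACBBAACACBBABBAACBBAACACBBABBAACBBAACACBBA ⇒ CA·CA·AC·AC·BBA·CA·CA·AC·AC·BBA·AC·BBA·CA·CA·AC·CA·CA·AC·AC·BBA·CA·CA·AC·AC·BBA·AC·BBA·CA·CA·AC·CA·CA·AC·AC·BBA·CA·CA·AC·AC·BBA·AC·BBA·CA·CA·AC·CA·CA·AC·AC·BBA·CA·CA·AC·AC·BBA·AC·BBA·CA·CA·AC
    A ↦ AC
    B ↦ CA
    C ↦ BBA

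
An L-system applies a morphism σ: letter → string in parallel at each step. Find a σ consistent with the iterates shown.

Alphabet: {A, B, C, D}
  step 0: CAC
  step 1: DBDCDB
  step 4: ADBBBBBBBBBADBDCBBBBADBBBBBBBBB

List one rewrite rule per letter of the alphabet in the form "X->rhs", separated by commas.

A->DC, B->BB, C->DB, D->A

  step 0 ⇒ step 1: CAC ⇒ DB·DC·DB
    A ↦ DC
    C ↦ DB
    B ↦ BB  (constrained at step 1)
    D ↦ A  (constrained at step 1)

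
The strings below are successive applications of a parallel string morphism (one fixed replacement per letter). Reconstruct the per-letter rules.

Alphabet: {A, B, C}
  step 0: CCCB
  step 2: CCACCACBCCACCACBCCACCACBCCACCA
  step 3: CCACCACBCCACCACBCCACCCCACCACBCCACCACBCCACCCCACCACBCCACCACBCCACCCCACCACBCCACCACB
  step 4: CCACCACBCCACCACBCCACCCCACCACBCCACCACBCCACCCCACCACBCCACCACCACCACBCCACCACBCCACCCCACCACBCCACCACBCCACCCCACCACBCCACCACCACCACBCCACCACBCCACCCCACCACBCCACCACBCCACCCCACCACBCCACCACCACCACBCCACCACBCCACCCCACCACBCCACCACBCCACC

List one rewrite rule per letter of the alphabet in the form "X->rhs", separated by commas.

A->CB, B->CC, C->CCA

  step 3 ⇒ step 4: CCACCACBCCACCACBCCACCCCACCACBCCACCACBCCACCCCACCACBCCACCACBCCACCCCACCACBCCACCACB ⇒ CCA·CCA·CB·CCA·CCA·CB·CCA·CC·CCA·CCA·CB·CCA·CCA·CB·CCA·CC·CCA·CCA·CB·CCA·CCA·CCA·CCA·CB·CCA·CCA·CB·CCA·CC·CCA·CCA·CB·CCA·CCA·CB·CCA·CC·CCA·CCA·CB·CCA·CCA·CCA·CCA·CB·CCA·CCA·CB·CCA·CC·CCA·CCA·CB·CCA·CCA·CB·CCA·CC·CCA·CCA·CB·CCA·CCA·CCA·CCA·CB·CCA·CCA·CB·CCA·CC·CCA·CCA·CB·CCA·CCA·CB·CCA·CC
    A ↦ CB
    B ↦ CC
    C ↦ CCA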